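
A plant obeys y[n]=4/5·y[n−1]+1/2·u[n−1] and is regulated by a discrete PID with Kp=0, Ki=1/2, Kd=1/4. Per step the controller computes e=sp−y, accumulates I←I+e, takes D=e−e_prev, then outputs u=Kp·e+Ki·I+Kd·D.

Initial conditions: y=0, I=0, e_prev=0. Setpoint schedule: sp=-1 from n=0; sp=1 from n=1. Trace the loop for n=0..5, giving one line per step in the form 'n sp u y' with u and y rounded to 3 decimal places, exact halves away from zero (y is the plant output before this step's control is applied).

0 -1 -0.750 0.000
1 1 0.781 -0.375
2 1 0.526 0.091
3 1 0.913 0.335
4 1 1.015 0.725
5 1 0.978 1.087

(exact arithmetic carried between steps; '≈' marks a value shown rounded to 6 d.p. or computed from one; I and e_prev carry over from the previous line; the table rounds u and y to 3 d.p., halves away from zero)
n=0: y=0, sp=-1, e=sp−y=-1; I=-1, D=e−e_prev=-1; u=0·(-1)+1/2·(-1)+1/4·(-1)=-0.75; next y=4/5·0+1/2·(-0.75)=-0.375
n=1: y=-0.375, sp=1, e=sp−y=1.375; I=0.375, D=e−e_prev=2.375; u=0·1.375+1/2·0.375+1/4·2.375=0.78125; next y=4/5·(-0.375)+1/2·0.78125=0.090625
n=2: y=0.090625, sp=1, e=sp−y=0.909375; I=1.284375, D=e−e_prev=-0.465625; u=0·0.909375+1/2·1.284375+1/4·(-0.465625)≈0.525781; next y=4/5·0.090625+1/2·0.525781≈0.335391
n=3: y≈0.335391, sp=1, e=sp−y≈0.664609; I≈1.948984, D=e−e_prev≈-0.244766; u=0·0.664609+1/2·1.948984+1/4·(-0.244766)≈0.913301; next y=4/5·0.335391+1/2·0.913301≈0.724963
n=4: y≈0.724963, sp=1, e=sp−y≈0.275037; I≈2.224021, D=e−e_prev≈-0.389572; u=0·0.275037+1/2·2.224021+1/4·(-0.389572)≈1.014618; next y=4/5·0.724963+1/2·1.014618≈1.087279
n=5: y≈1.087279, sp=1, e=sp−y≈-0.087279; I≈2.136742, D=e−e_prev≈-0.362316; u=0·(-0.087279)+1/2·2.136742+1/4·(-0.362316)≈0.977792; next y=4/5·1.087279+1/2·0.977792≈1.358719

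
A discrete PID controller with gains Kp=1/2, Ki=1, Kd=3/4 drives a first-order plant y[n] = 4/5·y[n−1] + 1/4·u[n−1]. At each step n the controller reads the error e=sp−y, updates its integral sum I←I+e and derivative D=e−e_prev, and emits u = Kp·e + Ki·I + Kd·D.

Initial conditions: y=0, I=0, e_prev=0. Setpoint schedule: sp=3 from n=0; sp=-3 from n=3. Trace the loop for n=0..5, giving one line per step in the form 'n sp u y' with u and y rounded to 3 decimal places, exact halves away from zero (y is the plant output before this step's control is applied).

0 3 6.750 0.000
1 3 3.703 1.688
2 3 4.958 2.276
3 -3 -9.142 3.060
4 -3 -3.594 0.163
5 -3 -6.835 -0.768

(exact arithmetic carried between steps; '≈' marks a value shown rounded to 6 d.p. or computed from one; I and e_prev carry over from the previous line; the table rounds u and y to 3 d.p., halves away from zero)
n=0: y=0, sp=3, e=sp−y=3; I=3, D=e−e_prev=3; u=1/2·3+1·3+3/4·3=6.75; next y=4/5·0+1/4·6.75=1.6875
n=1: y=1.6875, sp=3, e=sp−y=1.3125; I=4.3125, D=e−e_prev=-1.6875; u=1/2·1.3125+1·4.3125+3/4·(-1.6875)=3.703125; next y=4/5·1.6875+1/4·3.703125≈2.275781
n=2: y≈2.275781, sp=3, e=sp−y≈0.724219; I≈5.036719, D=e−e_prev≈-0.588281; u=1/2·0.724219+1·5.036719+3/4·(-0.588281)≈4.957617; next y=4/5·2.275781+1/4·4.957617≈3.060029
n=3: y≈3.060029, sp=-3, e=sp−y≈-6.060029; I≈-1.023311, D=e−e_prev≈-6.784248; u=1/2·(-6.060029)+1·(-1.023311)+3/4·(-6.784248)≈-9.141511; next y=4/5·3.060029+1/4·(-9.141511)≈0.162646
n=4: y≈0.162646, sp=-3, e=sp−y≈-3.162646; I≈-4.185956, D=e−e_prev≈2.897384; u=1/2·(-3.162646)+1·(-4.185956)+3/4·2.897384≈-3.594241; next y=4/5·0.162646+1/4·(-3.594241)≈-0.768444
n=5: y≈-0.768444, sp=-3, e=sp−y≈-2.231556; I≈-6.417512, D=e−e_prev≈0.931089; u=1/2·(-2.231556)+1·(-6.417512)+3/4·0.931089≈-6.834973; next y=4/5·(-0.768444)+1/4·(-6.834973)≈-2.323498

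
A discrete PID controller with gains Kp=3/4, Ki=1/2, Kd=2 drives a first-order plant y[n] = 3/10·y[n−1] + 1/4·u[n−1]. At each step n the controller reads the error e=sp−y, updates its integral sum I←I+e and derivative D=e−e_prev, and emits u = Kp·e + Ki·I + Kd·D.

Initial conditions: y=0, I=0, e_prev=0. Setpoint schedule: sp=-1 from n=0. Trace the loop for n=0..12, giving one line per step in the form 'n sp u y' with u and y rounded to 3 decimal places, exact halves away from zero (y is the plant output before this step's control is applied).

0 -1 -3.250 0.000
1 -1 0.891 -0.813
2 -1 -3.400 -0.021
3 -1 0.408 -0.856
4 -1 -3.614 -0.155
5 -1 -0.050 -0.950
6 -1 -3.786 -0.297
7 -1 -0.433 -1.036
8 -1 -3.896 -0.419
9 -1 -0.740 -1.100
10 -1 -3.952 -0.515
11 -1 -0.986 -1.143
12 -1 -3.968 -0.589

(exact arithmetic carried between steps; '≈' marks a value shown rounded to 6 d.p. or computed from one; I and e_prev carry over from the previous line; the table rounds u and y to 3 d.p., halves away from zero)
n=0: y=0, sp=-1, e=sp−y=-1; I=-1, D=e−e_prev=-1; u=3/4·(-1)+1/2·(-1)+2·(-1)=-3.25; next y=3/10·0+1/4·(-3.25)=-0.8125
n=1: y=-0.8125, sp=-1, e=sp−y=-0.1875; I=-1.1875, D=e−e_prev=0.8125; u=3/4·(-0.1875)+1/2·(-1.1875)+2·0.8125=0.890625; next y=3/10·(-0.8125)+1/4·0.890625≈-0.021094
n=2: y≈-0.021094, sp=-1, e=sp−y≈-0.978906; I≈-2.166406, D=e−e_prev≈-0.791406; u=3/4·(-0.978906)+1/2·(-2.166406)+2·(-0.791406)≈-3.400195; next y=3/10·(-0.021094)+1/4·(-3.400195)≈-0.856377
n=3: y≈-0.856377, sp=-1, e=sp−y≈-0.143623; I≈-2.310029, D=e−e_prev≈0.835283; u=3/4·(-0.143623)+1/2·(-2.310029)+2·0.835283≈0.407834; next y=3/10·(-0.856377)+1/4·0.407834≈-0.154954
n=4: y≈-0.154954, sp=-1, e=sp−y≈-0.845046; I≈-3.155075, D=e−e_prev≈-0.701422; u=3/4·(-0.845046)+1/2·(-3.155075)+2·(-0.701422)≈-3.614167; next y=3/10·(-0.154954)+1/4·(-3.614167)≈-0.950028
n=5: y≈-0.950028, sp=-1, e=sp−y≈-0.049972; I≈-3.205047, D=e−e_prev≈0.795074; u=3/4·(-0.049972)+1/2·(-3.205047)+2·0.795074≈-0.049855; next y=3/10·(-0.950028)+1/4·(-0.049855)≈-0.297472
n=6: y≈-0.297472, sp=-1, e=sp−y≈-0.702528; I≈-3.907575, D=e−e_prev≈-0.652556; u=3/4·(-0.702528)+1/2·(-3.907575)+2·(-0.652556)≈-3.785795; next y=3/10·(-0.297472)+1/4·(-3.785795)≈-1.035690
n=7: y≈-1.035690, sp=-1, e=sp−y≈0.035690; I≈-3.871884, D=e−e_prev≈0.738218; u=3/4·0.035690+1/2·(-3.871884)+2·0.738218≈-0.432738; next y=3/10·(-1.035690)+1/4·(-0.432738)≈-0.418892
n=8: y≈-0.418892, sp=-1, e=sp−y≈-0.581108; I≈-4.452993, D=e−e_prev≈-0.616799; u=3/4·(-0.581108)+1/2·(-4.452993)+2·(-0.616799)≈-3.895925; next y=3/10·(-0.418892)+1/4·(-3.895925)≈-1.099649
n=9: y≈-1.099649, sp=-1, e=sp−y≈0.099649; I≈-4.353344, D=e−e_prev≈0.680757; u=3/4·0.099649+1/2·(-4.353344)+2·0.680757≈-0.740421; next y=3/10·(-1.099649)+1/4·(-0.740421)≈-0.515000
n=10: y≈-0.515000, sp=-1, e=sp−y≈-0.485000; I≈-4.838344, D=e−e_prev≈-0.584649; u=3/4·(-0.485000)+1/2·(-4.838344)+2·(-0.584649)≈-3.952220; next y=3/10·(-0.515000)+1/4·(-3.952220)≈-1.142555
n=11: y≈-1.142555, sp=-1, e=sp−y≈0.142555; I≈-4.695789, D=e−e_prev≈0.627555; u=3/4·0.142555+1/2·(-4.695789)+2·0.627555≈-0.985869; next y=3/10·(-1.142555)+1/4·(-0.985869)≈-0.589234
n=12: y≈-0.589234, sp=-1, e=sp−y≈-0.410766; I≈-5.106555, D=e−e_prev≈-0.553321; u=3/4·(-0.410766)+1/2·(-5.106555)+2·(-0.553321)≈-3.967995; next y=3/10·(-0.589234)+1/4·(-3.967995)≈-1.168769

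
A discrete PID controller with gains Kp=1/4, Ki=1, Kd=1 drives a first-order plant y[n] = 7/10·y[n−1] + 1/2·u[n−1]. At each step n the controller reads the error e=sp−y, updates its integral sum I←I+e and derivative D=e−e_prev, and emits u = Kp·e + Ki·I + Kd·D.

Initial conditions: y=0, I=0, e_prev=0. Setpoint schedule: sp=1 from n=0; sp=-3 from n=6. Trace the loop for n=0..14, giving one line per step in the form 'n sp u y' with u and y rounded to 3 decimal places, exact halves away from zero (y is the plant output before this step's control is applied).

(exact arithmetic carried between steps; '≈' marks a value shown rounded to 6 d.p. or computed from one; I and e_prev carry over from the previous line; the table rounds u and y to 3 d.p., halves away from zero)
n=0: y=0, sp=1, e=sp−y=1; I=1, D=e−e_prev=1; u=1/4·1+1·1+1·1=2.25; next y=7/10·0+1/2·2.25=1.125
n=1: y=1.125, sp=1, e=sp−y=-0.125; I=0.875, D=e−e_prev=-1.125; u=1/4·(-0.125)+1·0.875+1·(-1.125)=-0.28125; next y=7/10·1.125+1/2·(-0.28125)=0.646875
n=2: y=0.646875, sp=1, e=sp−y=0.353125; I=1.228125, D=e−e_prev=0.478125; u=1/4·0.353125+1·1.228125+1·0.478125≈1.794531; next y=7/10·0.646875+1/2·1.794531≈1.350078
n=3: y≈1.350078, sp=1, e=sp−y≈-0.350078; I≈0.878047, D=e−e_prev≈-0.703203; u=1/4·(-0.350078)+1·0.878047+1·(-0.703203)≈0.087324; next y=7/10·1.350078+1/2·0.087324≈0.988717
n=4: y≈0.988717, sp=1, e=sp−y≈0.011283; I≈0.889330, D=e−e_prev≈0.361361; u=1/4·0.011283+1·0.889330+1·0.361361≈1.253512; next y=7/10·0.988717+1/2·1.253512≈1.318858
n=5: y≈1.318858, sp=1, e=sp−y≈-0.318858; I≈0.570472, D=e−e_prev≈-0.330141; u=1/4·(-0.318858)+1·0.570472+1·(-0.330141)≈0.160617; next y=7/10·1.318858+1/2·0.160617≈1.003509
n=6: y≈1.003509, sp=-3, e=sp−y≈-4.003509; I≈-3.433037, D=e−e_prev≈-3.684651; u=1/4·(-4.003509)+1·(-3.433037)+1·(-3.684651)≈-8.118565; next y=7/10·1.003509+1/2·(-8.118565)≈-3.356826
n=7: y≈-3.356826, sp=-3, e=sp−y≈0.356826; I≈-3.076210, D=e−e_prev≈4.360335; u=1/4·0.356826+1·(-3.076210)+1·4.360335≈1.373331; next y=7/10·(-3.356826)+1/2·1.373331≈-1.663113
n=8: y≈-1.663113, sp=-3, e=sp−y≈-1.336887; I≈-4.413098, D=e−e_prev≈-1.693713; u=1/4·(-1.336887)+1·(-4.413098)+1·(-1.693713)≈-6.441033; next y=7/10·(-1.663113)+1/2·(-6.441033)≈-4.384695
n=9: y≈-4.384695, sp=-3, e=sp−y≈1.384695; I≈-3.028402, D=e−e_prev≈2.721583; u=1/4·1.384695+1·(-3.028402)+1·2.721583≈0.039354; next y=7/10·(-4.384695)+1/2·0.039354≈-3.049610
n=10: y≈-3.049610, sp=-3, e=sp−y≈0.049610; I≈-2.978793, D=e−e_prev≈-1.335086; u=1/4·0.049610+1·(-2.978793)+1·(-1.335086)≈-4.301476; next y=7/10·(-3.049610)+1/2·(-4.301476)≈-4.285465
n=11: y≈-4.285465, sp=-3, e=sp−y≈1.285465; I≈-1.693328, D=e−e_prev≈1.235855; u=1/4·1.285465+1·(-1.693328)+1·1.235855≈-0.136107; next y=7/10·(-4.285465)+1/2·(-0.136107)≈-3.067879
n=12: y≈-3.067879, sp=-3, e=sp−y≈0.067879; I≈-1.625449, D=e−e_prev≈-1.217586; u=1/4·0.067879+1·(-1.625449)+1·(-1.217586)≈-2.826066; next y=7/10·(-3.067879)+1/2·(-2.826066)≈-3.560548
n=13: y≈-3.560548, sp=-3, e=sp−y≈0.560548; I≈-1.064901, D=e−e_prev≈0.492669; u=1/4·0.560548+1·(-1.064901)+1·0.492669≈-0.432095; next y=7/10·(-3.560548)+1/2·(-0.432095)≈-2.708431
n=14: y≈-2.708431, sp=-3, e=sp−y≈-0.291569; I≈-1.356470, D=e−e_prev≈-0.852117; u=1/4·(-0.291569)+1·(-1.356470)+1·(-0.852117)≈-2.281479; next y=7/10·(-2.708431)+1/2·(-2.281479)≈-3.036641

0 1 2.250 0.000
1 1 -0.281 1.125
2 1 1.795 0.647
3 1 0.087 1.350
4 1 1.254 0.989
5 1 0.161 1.319
6 -3 -8.119 1.004
7 -3 1.373 -3.357
8 -3 -6.441 -1.663
9 -3 0.039 -4.385
10 -3 -4.301 -3.050
11 -3 -0.136 -4.285
12 -3 -2.826 -3.068
13 -3 -0.432 -3.561
14 -3 -2.281 -2.708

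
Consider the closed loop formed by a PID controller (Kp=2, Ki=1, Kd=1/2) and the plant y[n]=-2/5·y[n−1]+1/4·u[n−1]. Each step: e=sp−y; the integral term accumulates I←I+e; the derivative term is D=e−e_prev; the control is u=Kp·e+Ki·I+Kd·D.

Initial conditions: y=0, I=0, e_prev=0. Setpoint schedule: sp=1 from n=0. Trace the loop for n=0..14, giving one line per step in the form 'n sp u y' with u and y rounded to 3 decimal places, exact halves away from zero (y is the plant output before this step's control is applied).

0 1 3.500 0.000
1 1 0.938 0.875
2 1 4.967 -0.116
3 1 0.675 1.288
4 1 6.810 -0.347
5 1 -0.318 1.841
6 1 9.234 -0.816
7 1 -2.356 2.635
8 1 12.707 -1.643
9 1 -5.958 3.834
10 1 17.946 -3.023
11 1 -11.975 5.696
12 1 26.075 -5.272
13 1 -21.785 8.628
14 1 38.874 -8.897

(exact arithmetic carried between steps; '≈' marks a value shown rounded to 6 d.p. or computed from one; I and e_prev carry over from the previous line; the table rounds u and y to 3 d.p., halves away from zero)
n=0: y=0, sp=1, e=sp−y=1; I=1, D=e−e_prev=1; u=2·1+1·1+1/2·1=3.5; next y=-2/5·0+1/4·3.5=0.875
n=1: y=0.875, sp=1, e=sp−y=0.125; I=1.125, D=e−e_prev=-0.875; u=2·0.125+1·1.125+1/2·(-0.875)=0.9375; next y=-2/5·0.875+1/4·0.9375=-0.115625
n=2: y=-0.115625, sp=1, e=sp−y=1.115625; I=2.240625, D=e−e_prev=0.990625; u=2·1.115625+1·2.240625+1/2·0.990625≈4.967188; next y=-2/5·(-0.115625)+1/4·4.967188≈1.288047
n=3: y≈1.288047, sp=1, e=sp−y≈-0.288047; I≈1.952578, D=e−e_prev≈-1.403672; u=2·(-0.288047)+1·1.952578+1/2·(-1.403672)≈0.674648; next y=-2/5·1.288047+1/4·0.674648≈-0.346557
n=4: y≈-0.346557, sp=1, e=sp−y≈1.346557; I≈3.299135, D=e−e_prev≈1.634604; u=2·1.346557+1·3.299135+1/2·1.634604≈6.809550; next y=-2/5·(-0.346557)+1/4·6.809550≈1.841010
n=5: y≈1.841010, sp=1, e=sp−y≈-0.841010; I≈2.458125, D=e−e_prev≈-2.187567; u=2·(-0.841010)+1·2.458125+1/2·(-2.187567)≈-0.317679; next y=-2/5·1.841010+1/4·(-0.317679)≈-0.815824
n=6: y≈-0.815824, sp=1, e=sp−y≈1.815824; I≈4.273948, D=e−e_prev≈2.656834; u=2·1.815824+1·4.273948+1/2·2.656834≈9.234013; next y=-2/5·(-0.815824)+1/4·9.234013≈2.634833
n=7: y≈2.634833, sp=1, e=sp−y≈-1.634833; I≈2.639116, D=e−e_prev≈-3.450657; u=2·(-1.634833)+1·2.639116+1/2·(-3.450657)≈-2.355878; next y=-2/5·2.634833+1/4·(-2.355878)≈-1.642903
n=8: y≈-1.642903, sp=1, e=sp−y≈2.642903; I≈5.282018, D=e−e_prev≈4.277735; u=2·2.642903+1·5.282018+1/2·4.277735≈12.706691; next y=-2/5·(-1.642903)+1/4·12.706691≈3.833834
n=9: y≈3.833834, sp=1, e=sp−y≈-2.833834; I≈2.448184, D=e−e_prev≈-5.476736; u=2·(-2.833834)+1·2.448184+1/2·(-5.476736)≈-5.957851; next y=-2/5·3.833834+1/4·(-5.957851)≈-3.022996
n=10: y≈-3.022996, sp=1, e=sp−y≈4.022996; I≈6.471181, D=e−e_prev≈6.856830; u=2·4.022996+1·6.471181+1/2·6.856830≈17.945589; next y=-2/5·(-3.022996)+1/4·17.945589≈5.695596
n=11: y≈5.695596, sp=1, e=sp−y≈-4.695596; I≈1.775585, D=e−e_prev≈-8.718592; u=2·(-4.695596)+1·1.775585+1/2·(-8.718592)≈-11.974902; next y=-2/5·5.695596+1/4·(-11.974902)≈-5.271964
n=12: y≈-5.271964, sp=1, e=sp−y≈6.271964; I≈8.047549, D=e−e_prev≈10.967560; u=2·6.271964+1·8.047549+1/2·10.967560≈26.075257; next y=-2/5·(-5.271964)+1/4·26.075257≈8.627600
n=13: y≈8.627600, sp=1, e=sp−y≈-7.627600; I≈0.419949, D=e−e_prev≈-13.899564; u=2·(-7.627600)+1·0.419949+1/2·(-13.899564)≈-21.785032; next y=-2/5·8.627600+1/4·(-21.785032)≈-8.897298
n=14: y≈-8.897298, sp=1, e=sp−y≈9.897298; I≈10.317247, D=e−e_prev≈17.524898; u=2·9.897298+1·10.317247+1/2·17.524898≈38.874292; next y=-2/5·(-8.897298)+1/4·38.874292≈13.277492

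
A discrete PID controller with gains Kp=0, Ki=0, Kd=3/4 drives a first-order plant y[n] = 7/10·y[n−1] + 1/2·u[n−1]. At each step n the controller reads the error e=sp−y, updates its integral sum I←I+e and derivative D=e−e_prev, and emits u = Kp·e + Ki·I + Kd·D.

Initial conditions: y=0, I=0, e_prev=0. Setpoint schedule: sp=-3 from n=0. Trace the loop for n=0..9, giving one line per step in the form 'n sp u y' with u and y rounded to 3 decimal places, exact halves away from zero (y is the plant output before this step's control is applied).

0 -3 -2.250 0.000
1 -3 0.844 -1.125
2 -3 -0.570 -0.366
3 -3 0.131 -0.541
4 -3 -0.171 -0.313
5 -3 -0.006 -0.304
6 -3 -0.066 -0.216
7 -3 -0.024 -0.184
8 -3 -0.033 -0.141
9 -3 -0.020 -0.115

(exact arithmetic carried between steps; '≈' marks a value shown rounded to 6 d.p. or computed from one; I and e_prev carry over from the previous line; the table rounds u and y to 3 d.p., halves away from zero)
n=0: y=0, sp=-3, e=sp−y=-3; I=-3, D=e−e_prev=-3; u=0·(-3)+0·(-3)+3/4·(-3)=-2.25; next y=7/10·0+1/2·(-2.25)=-1.125
n=1: y=-1.125, sp=-3, e=sp−y=-1.875; I=-4.875, D=e−e_prev=1.125; u=0·(-1.875)+0·(-4.875)+3/4·1.125=0.84375; next y=7/10·(-1.125)+1/2·0.84375=-0.365625
n=2: y=-0.365625, sp=-3, e=sp−y=-2.634375; I=-7.509375, D=e−e_prev=-0.759375; u=0·(-2.634375)+0·(-7.509375)+3/4·(-0.759375)≈-0.569531; next y=7/10·(-0.365625)+1/2·(-0.569531)≈-0.540703
n=3: y≈-0.540703, sp=-3, e=sp−y≈-2.459297; I≈-9.968672, D=e−e_prev≈0.175078; u=0·(-2.459297)+0·(-9.968672)+3/4·0.175078≈0.131309; next y=7/10·(-0.540703)+1/2·0.131309≈-0.312838
n=4: y≈-0.312838, sp=-3, e=sp−y≈-2.687162; I≈-12.655834, D=e−e_prev≈-0.227865; u=0·(-2.687162)+0·(-12.655834)+3/4·(-0.227865)≈-0.170899; next y=7/10·(-0.312838)+1/2·(-0.170899)≈-0.304436
n=5: y≈-0.304436, sp=-3, e=sp−y≈-2.695564; I≈-15.351398, D=e−e_prev≈-0.008402; u=0·(-2.695564)+0·(-15.351398)+3/4·(-0.008402)≈-0.006301; next y=7/10·(-0.304436)+1/2·(-0.006301)≈-0.216256
n=6: y≈-0.216256, sp=-3, e=sp−y≈-2.783744; I≈-18.135142, D=e−e_prev≈-0.088180; u=0·(-2.783744)+0·(-18.135142)+3/4·(-0.088180)≈-0.066135; next y=7/10·(-0.216256)+1/2·(-0.066135)≈-0.184447
n=7: y≈-0.184447, sp=-3, e=sp−y≈-2.815553; I≈-20.950695, D=e−e_prev≈-0.031809; u=0·(-2.815553)+0·(-20.950695)+3/4·(-0.031809)≈-0.023857; next y=7/10·(-0.184447)+1/2·(-0.023857)≈-0.141041
n=8: y≈-0.141041, sp=-3, e=sp−y≈-2.858959; I≈-23.809654, D=e−e_prev≈-0.043406; u=0·(-2.858959)+0·(-23.809654)+3/4·(-0.043406)≈-0.032554; next y=7/10·(-0.141041)+1/2·(-0.032554)≈-0.115006
n=9: y≈-0.115006, sp=-3, e=sp−y≈-2.884994; I≈-26.694648, D=e−e_prev≈-0.026035; u=0·(-2.884994)+0·(-26.694648)+3/4·(-0.026035)≈-0.019526; next y=7/10·(-0.115006)+1/2·(-0.019526)≈-0.090267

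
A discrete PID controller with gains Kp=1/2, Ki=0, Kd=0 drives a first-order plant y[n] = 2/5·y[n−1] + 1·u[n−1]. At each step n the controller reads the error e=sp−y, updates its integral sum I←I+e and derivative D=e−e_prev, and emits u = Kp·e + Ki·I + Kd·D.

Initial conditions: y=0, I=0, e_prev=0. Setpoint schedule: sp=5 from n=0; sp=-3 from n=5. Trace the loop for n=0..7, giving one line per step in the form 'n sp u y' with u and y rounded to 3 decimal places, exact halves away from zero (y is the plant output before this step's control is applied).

0 5 2.500 0.000
1 5 1.250 2.500
2 5 1.375 2.250
3 5 1.363 2.275
4 5 1.364 2.273
5 -3 -2.636 2.273
6 -3 -0.636 -1.727
7 -3 -0.836 -1.327

(exact arithmetic carried between steps; '≈' marks a value shown rounded to 6 d.p. or computed from one; I and e_prev carry over from the previous line; the table rounds u and y to 3 d.p., halves away from zero)
n=0: y=0, sp=5, e=sp−y=5; I=5, D=e−e_prev=5; u=1/2·5+0·5+0·5=2.5; next y=2/5·0+1·2.5=2.5
n=1: y=2.5, sp=5, e=sp−y=2.5; I=7.5, D=e−e_prev=-2.5; u=1/2·2.5+0·7.5+0·(-2.5)=1.25; next y=2/5·2.5+1·1.25=2.25
n=2: y=2.25, sp=5, e=sp−y=2.75; I=10.25, D=e−e_prev=0.25; u=1/2·2.75+0·10.25+0·0.25=1.375; next y=2/5·2.25+1·1.375=2.275
n=3: y=2.275, sp=5, e=sp−y=2.725; I=12.975, D=e−e_prev=-0.025; u=1/2·2.725+0·12.975+0·(-0.025)=1.3625; next y=2/5·2.275+1·1.3625=2.2725
n=4: y=2.2725, sp=5, e=sp−y=2.7275; I=15.7025, D=e−e_prev=0.0025; u=1/2·2.7275+0·15.7025+0·0.0025=1.36375; next y=2/5·2.2725+1·1.36375=2.27275
n=5: y=2.27275, sp=-3, e=sp−y=-5.27275; I=10.42975, D=e−e_prev=-8.00025; u=1/2·(-5.27275)+0·10.42975+0·(-8.00025)=-2.636375; next y=2/5·2.27275+1·(-2.636375)=-1.727275
n=6: y=-1.727275, sp=-3, e=sp−y=-1.272725; I=9.157025, D=e−e_prev=4.000025; u=1/2·(-1.272725)+0·9.157025+0·4.000025≈-0.636363; next y=2/5·(-1.727275)+1·(-0.636363)≈-1.327273
n=7: y≈-1.327273, sp=-3, e=sp−y≈-1.672728; I≈7.484298, D=e−e_prev≈-0.400003; u=1/2·(-1.672728)+0·7.484298+0·(-0.400003)≈-0.836364; next y=2/5·(-1.327273)+1·(-0.836364)≈-1.367273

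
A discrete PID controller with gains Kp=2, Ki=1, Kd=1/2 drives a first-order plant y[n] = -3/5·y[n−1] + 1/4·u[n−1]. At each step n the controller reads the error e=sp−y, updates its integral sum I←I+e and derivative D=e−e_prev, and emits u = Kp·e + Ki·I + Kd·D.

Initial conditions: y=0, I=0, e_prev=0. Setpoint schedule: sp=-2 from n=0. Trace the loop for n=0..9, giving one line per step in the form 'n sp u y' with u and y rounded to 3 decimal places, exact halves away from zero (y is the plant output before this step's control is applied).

(exact arithmetic carried between steps; '≈' marks a value shown rounded to 6 d.p. or computed from one; I and e_prev carry over from the previous line; the table rounds u and y to 3 d.p., halves away from zero)
n=0: y=0, sp=-2, e=sp−y=-2; I=-2, D=e−e_prev=-2; u=2·(-2)+1·(-2)+1/2·(-2)=-7; next y=-3/5·0+1/4·(-7)=-1.75
n=1: y=-1.75, sp=-2, e=sp−y=-0.25; I=-2.25, D=e−e_prev=1.75; u=2·(-0.25)+1·(-2.25)+1/2·1.75=-1.875; next y=-3/5·(-1.75)+1/4·(-1.875)=0.58125
n=2: y=0.58125, sp=-2, e=sp−y=-2.58125; I=-4.83125, D=e−e_prev=-2.33125; u=2·(-2.58125)+1·(-4.83125)+1/2·(-2.33125)=-11.159375; next y=-3/5·0.58125+1/4·(-11.159375)≈-3.138594
n=3: y≈-3.138594, sp=-2, e=sp−y≈1.138594; I≈-3.692656, D=e−e_prev≈3.719844; u=2·1.138594+1·(-3.692656)+1/2·3.719844≈0.444453; next y=-3/5·(-3.138594)+1/4·0.444453≈1.994270
n=4: y≈1.994270, sp=-2, e=sp−y≈-3.994270; I≈-7.686926, D=e−e_prev≈-5.132863; u=2·(-3.994270)+1·(-7.686926)+1/2·(-5.132863)≈-18.241896; next y=-3/5·1.994270+1/4·(-18.241896)≈-5.757036
n=5: y≈-5.757036, sp=-2, e=sp−y≈3.757036; I≈-3.929890, D=e−e_prev≈7.751305; u=2·3.757036+1·(-3.929890)+1/2·7.751305≈7.459834; next y=-3/5·(-5.757036)+1/4·7.459834≈5.319180
n=6: y≈5.319180, sp=-2, e=sp−y≈-7.319180; I≈-11.249070, D=e−e_prev≈-11.076216; u=2·(-7.319180)+1·(-11.249070)+1/2·(-11.076216)≈-31.425538; next y=-3/5·5.319180+1/4·(-31.425538)≈-11.047893
n=7: y≈-11.047893, sp=-2, e=sp−y≈9.047893; I≈-2.201177, D=e−e_prev≈16.367073; u=2·9.047893+1·(-2.201177)+1/2·16.367073≈24.078144; next y=-3/5·(-11.047893)+1/4·24.078144≈12.648272
n=8: y≈12.648272, sp=-2, e=sp−y≈-14.648272; I≈-16.849449, D=e−e_prev≈-23.696164; u=2·(-14.648272)+1·(-16.849449)+1/2·(-23.696164)≈-57.994074; next y=-3/5·12.648272+1/4·(-57.994074)≈-22.087482
n=9: y≈-22.087482, sp=-2, e=sp−y≈20.087482; I≈3.238033, D=e−e_prev≈34.735753; u=2·20.087482+1·3.238033+1/2·34.735753≈60.780872; next y=-3/5·(-22.087482)+1/4·60.780872≈28.447707

0 -2 -7.000 0.000
1 -2 -1.875 -1.750
2 -2 -11.159 0.581
3 -2 0.444 -3.139
4 -2 -18.242 1.994
5 -2 7.460 -5.757
6 -2 -31.426 5.319
7 -2 24.078 -11.048
8 -2 -57.994 12.648
9 -2 60.781 -22.087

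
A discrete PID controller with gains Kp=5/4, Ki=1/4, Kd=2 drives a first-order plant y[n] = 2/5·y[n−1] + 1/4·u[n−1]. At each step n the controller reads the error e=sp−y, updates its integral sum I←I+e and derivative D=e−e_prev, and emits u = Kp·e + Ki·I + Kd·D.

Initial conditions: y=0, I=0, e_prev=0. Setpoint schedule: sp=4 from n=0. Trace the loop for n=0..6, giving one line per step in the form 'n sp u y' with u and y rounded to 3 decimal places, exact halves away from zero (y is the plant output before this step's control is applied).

0 4 14.000 0.000
1 4 -5.250 3.500
2 4 13.819 0.088
3 4 -3.936 3.490
4 4 13.768 0.412
5 4 -2.672 3.607
6 4 13.728 0.775

(exact arithmetic carried between steps; '≈' marks a value shown rounded to 6 d.p. or computed from one; I and e_prev carry over from the previous line; the table rounds u and y to 3 d.p., halves away from zero)
n=0: y=0, sp=4, e=sp−y=4; I=4, D=e−e_prev=4; u=5/4·4+1/4·4+2·4=14; next y=2/5·0+1/4·14=3.5
n=1: y=3.5, sp=4, e=sp−y=0.5; I=4.5, D=e−e_prev=-3.5; u=5/4·0.5+1/4·4.5+2·(-3.5)=-5.25; next y=2/5·3.5+1/4·(-5.25)=0.0875
n=2: y=0.0875, sp=4, e=sp−y=3.9125; I=8.4125, D=e−e_prev=3.4125; u=5/4·3.9125+1/4·8.4125+2·3.4125=13.81875; next y=2/5·0.0875+1/4·13.81875≈3.489688
n=3: y≈3.489688, sp=4, e=sp−y≈0.510313; I≈8.922813, D=e−e_prev≈-3.402188; u=5/4·0.510313+1/4·8.922813+2·(-3.402188)≈-3.935781; next y=2/5·3.489688+1/4·(-3.935781)≈0.411930
n=4: y≈0.411930, sp=4, e=sp−y≈3.588070; I≈12.510883, D=e−e_prev≈3.077758; u=5/4·3.588070+1/4·12.510883+2·3.077758≈13.768324; next y=2/5·0.411930+1/4·13.768324≈3.606853
n=5: y≈3.606853, sp=4, e=sp−y≈0.393147; I≈12.904030, D=e−e_prev≈-3.194923; u=5/4·0.393147+1/4·12.904030+2·(-3.194923)≈-2.672405; next y=2/5·3.606853+1/4·(-2.672405)≈0.774640
n=6: y≈0.774640, sp=4, e=sp−y≈3.225360; I≈16.129390, D=e−e_prev≈2.832213; u=5/4·3.225360+1/4·16.129390+2·2.832213≈13.728474; next y=2/5·0.774640+1/4·13.728474≈3.741974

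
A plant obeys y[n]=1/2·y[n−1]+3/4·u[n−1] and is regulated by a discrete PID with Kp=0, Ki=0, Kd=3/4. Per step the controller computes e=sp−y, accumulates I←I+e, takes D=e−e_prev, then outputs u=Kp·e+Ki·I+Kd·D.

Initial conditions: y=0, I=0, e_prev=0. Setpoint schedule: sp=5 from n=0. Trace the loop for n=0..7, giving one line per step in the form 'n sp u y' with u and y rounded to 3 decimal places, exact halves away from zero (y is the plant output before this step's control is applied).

(exact arithmetic carried between steps; '≈' marks a value shown rounded to 6 d.p. or computed from one; I and e_prev carry over from the previous line; the table rounds u and y to 3 d.p., halves away from zero)
n=0: y=0, sp=5, e=sp−y=5; I=5, D=e−e_prev=5; u=0·5+0·5+3/4·5=3.75; next y=1/2·0+3/4·3.75=2.8125
n=1: y=2.8125, sp=5, e=sp−y=2.1875; I=7.1875, D=e−e_prev=-2.8125; u=0·2.1875+0·7.1875+3/4·(-2.8125)=-2.109375; next y=1/2·2.8125+3/4·(-2.109375)≈-0.175781
n=2: y≈-0.175781, sp=5, e=sp−y≈5.175781; I≈12.363281, D=e−e_prev≈2.988281; u=0·5.175781+0·12.363281+3/4·2.988281≈2.241211; next y=1/2·(-0.175781)+3/4·2.241211≈1.593018
n=3: y≈1.593018, sp=5, e=sp−y≈3.406982; I≈15.770264, D=e−e_prev≈-1.768799; u=0·3.406982+0·15.770264+3/4·(-1.768799)≈-1.326599; next y=1/2·1.593018+3/4·(-1.326599)≈-0.198441
n=4: y≈-0.198441, sp=5, e=sp−y≈5.198441; I≈20.968704, D=e−e_prev≈1.791458; u=0·5.198441+0·20.968704+3/4·1.791458≈1.343594; next y=1/2·(-0.198441)+3/4·1.343594≈0.908475
n=5: y≈0.908475, sp=5, e=sp−y≈4.091525; I≈25.060229, D=e−e_prev≈-1.106915; u=0·4.091525+0·25.060229+3/4·(-1.106915)≈-0.830187; next y=1/2·0.908475+3/4·(-0.830187)≈-0.168402
n=6: y≈-0.168402, sp=5, e=sp−y≈5.168402; I≈30.228632, D=e−e_prev≈1.076877; u=0·5.168402+0·30.228632+3/4·1.076877≈0.807658; next y=1/2·(-0.168402)+3/4·0.807658≈0.521542
n=7: y≈0.521542, sp=5, e=sp−y≈4.478458; I≈34.707089, D=e−e_prev≈-0.689945; u=0·4.478458+0·34.707089+3/4·(-0.689945)≈-0.517459; next y=1/2·0.521542+3/4·(-0.517459)≈-0.127323

0 5 3.750 0.000
1 5 -2.109 2.813
2 5 2.241 -0.176
3 5 -1.327 1.593
4 5 1.344 -0.198
5 5 -0.830 0.908
6 5 0.808 -0.168
7 5 -0.517 0.522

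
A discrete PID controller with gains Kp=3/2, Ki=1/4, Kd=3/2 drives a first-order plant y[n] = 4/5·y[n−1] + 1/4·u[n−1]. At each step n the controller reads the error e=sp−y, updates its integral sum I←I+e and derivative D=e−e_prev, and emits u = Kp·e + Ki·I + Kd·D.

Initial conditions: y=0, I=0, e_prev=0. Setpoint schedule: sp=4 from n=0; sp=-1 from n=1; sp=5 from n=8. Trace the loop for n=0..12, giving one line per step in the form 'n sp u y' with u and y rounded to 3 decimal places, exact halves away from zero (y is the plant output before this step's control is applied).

0 4 13.000 0.000
1 -1 -18.813 3.250
2 -1 9.898 -2.103
3 -1 -7.265 0.792
4 -1 3.047 -1.183
5 -1 -3.114 -0.184
6 -1 0.590 -0.926
7 -1 -1.622 -0.593
8 5 19.208 -0.880
9 5 -4.931 4.098
10 5 9.431 2.045
11 5 0.758 3.994
12 5 5.913 3.385

(exact arithmetic carried between steps; '≈' marks a value shown rounded to 6 d.p. or computed from one; I and e_prev carry over from the previous line; the table rounds u and y to 3 d.p., halves away from zero)
n=0: y=0, sp=4, e=sp−y=4; I=4, D=e−e_prev=4; u=3/2·4+1/4·4+3/2·4=13; next y=4/5·0+1/4·13=3.25
n=1: y=3.25, sp=-1, e=sp−y=-4.25; I=-0.25, D=e−e_prev=-8.25; u=3/2·(-4.25)+1/4·(-0.25)+3/2·(-8.25)=-18.8125; next y=4/5·3.25+1/4·(-18.8125)=-2.103125
n=2: y=-2.103125, sp=-1, e=sp−y=1.103125; I=0.853125, D=e−e_prev=5.353125; u=3/2·1.103125+1/4·0.853125+3/2·5.353125≈9.897656; next y=4/5·(-2.103125)+1/4·9.897656≈0.791914
n=3: y≈0.791914, sp=-1, e=sp−y≈-1.791914; I≈-0.938789, D=e−e_prev≈-2.895039; u=3/2·(-1.791914)+1/4·(-0.938789)+3/2·(-2.895039)≈-7.265127; next y=4/5·0.791914+1/4·(-7.265127)≈-1.182750
n=4: y≈-1.182750, sp=-1, e=sp−y≈0.182750; I≈-0.756039, D=e−e_prev≈1.974665; u=3/2·0.182750+1/4·(-0.756039)+3/2·1.974665≈3.047113; next y=4/5·(-1.182750)+1/4·3.047113≈-0.184422
n=5: y≈-0.184422, sp=-1, e=sp−y≈-0.815578; I≈-1.571616, D=e−e_prev≈-0.998328; u=3/2·(-0.815578)+1/4·(-1.571616)+3/2·(-0.998328)≈-3.113763; next y=4/5·(-0.184422)+1/4·(-3.113763)≈-0.925979
n=6: y≈-0.925979, sp=-1, e=sp−y≈-0.074021; I≈-1.645638, D=e−e_prev≈0.741556; u=3/2·(-0.074021)+1/4·(-1.645638)+3/2·0.741556≈0.589893; next y=4/5·(-0.925979)+1/4·0.589893≈-0.593310
n=7: y≈-0.593310, sp=-1, e=sp−y≈-0.406690; I≈-2.052328, D=e−e_prev≈-0.332669; u=3/2·(-0.406690)+1/4·(-2.052328)+3/2·(-0.332669)≈-1.622121; next y=4/5·(-0.593310)+1/4·(-1.622121)≈-0.880178
n=8: y≈-0.880178, sp=5, e=sp−y≈5.880178; I≈3.827850, D=e−e_prev≈6.286868; u=3/2·5.880178+1/4·3.827850+3/2·6.286868≈19.207532; next y=4/5·(-0.880178)+1/4·19.207532≈4.097741
n=9: y≈4.097741, sp=5, e=sp−y≈0.902259; I≈4.730109, D=e−e_prev≈-4.977919; u=3/2·0.902259+1/4·4.730109+3/2·(-4.977919)≈-4.930961; next y=4/5·4.097741+1/4·(-4.930961)≈2.045452
n=10: y≈2.045452, sp=5, e=sp−y≈2.954548; I≈7.684657, D=e−e_prev≈2.052288; u=3/2·2.954548+1/4·7.684657+3/2·2.052288≈9.431419; next y=4/5·2.045452+1/4·9.431419≈3.994216
n=11: y≈3.994216, sp=5, e=sp−y≈1.005784; I≈8.690441, D=e−e_prev≈-1.948764; u=3/2·1.005784+1/4·8.690441+3/2·(-1.948764)≈0.758139; next y=4/5·3.994216+1/4·0.758139≈3.384908
n=12: y≈3.384908, sp=5, e=sp−y≈1.615092; I≈10.305533, D=e−e_prev≈0.609308; u=3/2·1.615092+1/4·10.305533+3/2·0.609308≈5.912984; next y=4/5·3.384908+1/4·5.912984≈4.186172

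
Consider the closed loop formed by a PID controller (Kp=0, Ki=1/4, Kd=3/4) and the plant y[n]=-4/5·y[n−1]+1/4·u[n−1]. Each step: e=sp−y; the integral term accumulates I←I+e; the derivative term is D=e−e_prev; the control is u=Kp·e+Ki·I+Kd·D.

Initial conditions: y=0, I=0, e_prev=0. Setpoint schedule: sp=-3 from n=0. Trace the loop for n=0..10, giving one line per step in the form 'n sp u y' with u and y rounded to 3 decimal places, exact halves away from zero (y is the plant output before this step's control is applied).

(exact arithmetic carried between steps; '≈' marks a value shown rounded to 6 d.p. or computed from one; I and e_prev carry over from the previous line; the table rounds u and y to 3 d.p., halves away from zero)
n=0: y=0, sp=-3, e=sp−y=-3; I=-3, D=e−e_prev=-3; u=0·(-3)+1/4·(-3)+3/4·(-3)=-3; next y=-4/5·0+1/4·(-3)=-0.75
n=1: y=-0.75, sp=-3, e=sp−y=-2.25; I=-5.25, D=e−e_prev=0.75; u=0·(-2.25)+1/4·(-5.25)+3/4·0.75=-0.75; next y=-4/5·(-0.75)+1/4·(-0.75)=0.4125
n=2: y=0.4125, sp=-3, e=sp−y=-3.4125; I=-8.6625, D=e−e_prev=-1.1625; u=0·(-3.4125)+1/4·(-8.6625)+3/4·(-1.1625)=-3.0375; next y=-4/5·0.4125+1/4·(-3.0375)=-1.089375
n=3: y=-1.089375, sp=-3, e=sp−y=-1.910625; I=-10.573125, D=e−e_prev=1.501875; u=0·(-1.910625)+1/4·(-10.573125)+3/4·1.501875=-1.516875; next y=-4/5·(-1.089375)+1/4·(-1.516875)≈0.492281
n=4: y≈0.492281, sp=-3, e=sp−y≈-3.492281; I≈-14.065406, D=e−e_prev≈-1.581656; u=0·(-3.492281)+1/4·(-14.065406)+3/4·(-1.581656)≈-4.702594; next y=-4/5·0.492281+1/4·(-4.702594)≈-1.569473
n=5: y≈-1.569473, sp=-3, e=sp−y≈-1.430527; I≈-15.495933, D=e−e_prev≈2.061755; u=0·(-1.430527)+1/4·(-15.495933)+3/4·2.061755≈-2.327667; next y=-4/5·(-1.569473)+1/4·(-2.327667)≈0.673662
n=6: y≈0.673662, sp=-3, e=sp−y≈-3.673662; I≈-19.169595, D=e−e_prev≈-2.243135; u=0·(-3.673662)+1/4·(-19.169595)+3/4·(-2.243135)≈-6.474750; next y=-4/5·0.673662+1/4·(-6.474750)≈-2.157617
n=7: y≈-2.157617, sp=-3, e=sp−y≈-0.842383; I≈-20.011978, D=e−e_prev≈2.831279; u=0·(-0.842383)+1/4·(-20.011978)+3/4·2.831279≈-2.879535; next y=-4/5·(-2.157617)+1/4·(-2.879535)≈1.006210
n=8: y≈1.006210, sp=-3, e=sp−y≈-4.006210; I≈-24.018188, D=e−e_prev≈-3.163827; u=0·(-4.006210)+1/4·(-24.018188)+3/4·(-3.163827)≈-8.377417; next y=-4/5·1.006210+1/4·(-8.377417)≈-2.899322
n=9: y≈-2.899322, sp=-3, e=sp−y≈-0.100678; I≈-24.118865, D=e−e_prev≈3.905532; u=0·(-0.100678)+1/4·(-24.118865)+3/4·3.905532≈-3.100567; next y=-4/5·(-2.899322)+1/4·(-3.100567)≈1.544316
n=10: y≈1.544316, sp=-3, e=sp−y≈-4.544316; I≈-28.663181, D=e−e_prev≈-4.443638; u=0·(-4.544316)+1/4·(-28.663181)+3/4·(-4.443638)≈-10.498524; next y=-4/5·1.544316+1/4·(-10.498524)≈-3.860084

0 -3 -3.000 0.000
1 -3 -0.750 -0.750
2 -3 -3.038 0.413
3 -3 -1.517 -1.089
4 -3 -4.703 0.492
5 -3 -2.328 -1.569
6 -3 -6.475 0.674
7 -3 -2.880 -2.158
8 -3 -8.377 1.006
9 -3 -3.101 -2.899
10 -3 -10.499 1.544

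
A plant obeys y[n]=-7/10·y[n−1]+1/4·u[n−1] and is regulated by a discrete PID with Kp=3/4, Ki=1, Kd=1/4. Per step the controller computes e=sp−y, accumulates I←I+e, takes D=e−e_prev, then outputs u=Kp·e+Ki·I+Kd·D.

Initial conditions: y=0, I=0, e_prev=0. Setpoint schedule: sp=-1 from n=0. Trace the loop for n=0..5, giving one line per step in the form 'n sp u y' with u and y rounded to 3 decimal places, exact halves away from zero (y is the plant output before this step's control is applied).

0 -1 -2.000 0.000
1 -1 -1.750 -0.500
2 -1 -3.200 -0.088
3 -1 -2.707 -0.739
4 -1 -4.289 -0.160
5 -1 -3.383 -0.961

(exact arithmetic carried between steps; '≈' marks a value shown rounded to 6 d.p. or computed from one; I and e_prev carry over from the previous line; the table rounds u and y to 3 d.p., halves away from zero)
n=0: y=0, sp=-1, e=sp−y=-1; I=-1, D=e−e_prev=-1; u=3/4·(-1)+1·(-1)+1/4·(-1)=-2; next y=-7/10·0+1/4·(-2)=-0.5
n=1: y=-0.5, sp=-1, e=sp−y=-0.5; I=-1.5, D=e−e_prev=0.5; u=3/4·(-0.5)+1·(-1.5)+1/4·0.5=-1.75; next y=-7/10·(-0.5)+1/4·(-1.75)=-0.0875
n=2: y=-0.0875, sp=-1, e=sp−y=-0.9125; I=-2.4125, D=e−e_prev=-0.4125; u=3/4·(-0.9125)+1·(-2.4125)+1/4·(-0.4125)=-3.2; next y=-7/10·(-0.0875)+1/4·(-3.2)=-0.73875
n=3: y=-0.73875, sp=-1, e=sp−y=-0.26125; I=-2.67375, D=e−e_prev=0.65125; u=3/4·(-0.26125)+1·(-2.67375)+1/4·0.65125=-2.706875; next y=-7/10·(-0.73875)+1/4·(-2.706875)≈-0.159594
n=4: y≈-0.159594, sp=-1, e=sp−y≈-0.840406; I≈-3.514156, D=e−e_prev≈-0.579156; u=3/4·(-0.840406)+1·(-3.514156)+1/4·(-0.579156)≈-4.28925; next y=-7/10·(-0.159594)+1/4·(-4.28925)≈-0.960597
n=5: y≈-0.960597, sp=-1, e=sp−y≈-0.039403; I≈-3.553559, D=e−e_prev≈0.801003; u=3/4·(-0.039403)+1·(-3.553559)+1/4·0.801003≈-3.382861; next y=-7/10·(-0.960597)+1/4·(-3.382861)≈-0.173297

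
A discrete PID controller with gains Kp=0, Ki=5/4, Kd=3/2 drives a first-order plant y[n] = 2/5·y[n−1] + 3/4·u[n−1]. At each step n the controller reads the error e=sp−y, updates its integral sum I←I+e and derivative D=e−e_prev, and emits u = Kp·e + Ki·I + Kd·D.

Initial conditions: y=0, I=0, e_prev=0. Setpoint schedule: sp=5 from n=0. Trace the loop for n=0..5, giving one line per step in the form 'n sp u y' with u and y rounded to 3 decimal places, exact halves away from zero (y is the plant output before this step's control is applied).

(exact arithmetic carried between steps; '≈' marks a value shown rounded to 6 d.p. or computed from one; I and e_prev carry over from the previous line; the table rounds u and y to 3 d.p., halves away from zero)
n=0: y=0, sp=5, e=sp−y=5; I=5, D=e−e_prev=5; u=0·5+5/4·5+3/2·5=13.75; next y=2/5·0+3/4·13.75=10.3125
n=1: y=10.3125, sp=5, e=sp−y=-5.3125; I=-0.3125, D=e−e_prev=-10.3125; u=0·(-5.3125)+5/4·(-0.3125)+3/2·(-10.3125)=-15.859375; next y=2/5·10.3125+3/4·(-15.859375)≈-7.769531
n=2: y≈-7.769531, sp=5, e=sp−y≈12.769531; I≈12.457031, D=e−e_prev≈18.082031; u=0·12.769531+5/4·12.457031+3/2·18.082031≈42.694336; next y=2/5·(-7.769531)+3/4·42.694336≈28.912939
n=3: y≈28.912939, sp=5, e=sp−y≈-23.912939; I≈-11.455908, D=e−e_prev≈-36.682471; u=0·(-23.912939)+5/4·(-11.455908)+3/2·(-36.682471)≈-69.343591; next y=2/5·28.912939+3/4·(-69.343591)≈-40.442518
n=4: y≈-40.442518, sp=5, e=sp−y≈45.442518; I≈33.986609, D=e−e_prev≈69.355457; u=0·45.442518+5/4·33.986609+3/2·69.355457≈146.516448; next y=2/5·(-40.442518)+3/4·146.516448≈93.710329
n=5: y≈93.710329, sp=5, e=sp−y≈-88.710329; I≈-54.723719, D=e−e_prev≈-134.152846; u=0·(-88.710329)+5/4·(-54.723719)+3/2·(-134.152846)≈-269.633918; next y=2/5·93.710329+3/4·(-269.633918)≈-164.741307

0 5 13.750 0.000
1 5 -15.859 10.313
2 5 42.694 -7.770
3 5 -69.344 28.913
4 5 146.516 -40.443
5 5 -269.634 93.710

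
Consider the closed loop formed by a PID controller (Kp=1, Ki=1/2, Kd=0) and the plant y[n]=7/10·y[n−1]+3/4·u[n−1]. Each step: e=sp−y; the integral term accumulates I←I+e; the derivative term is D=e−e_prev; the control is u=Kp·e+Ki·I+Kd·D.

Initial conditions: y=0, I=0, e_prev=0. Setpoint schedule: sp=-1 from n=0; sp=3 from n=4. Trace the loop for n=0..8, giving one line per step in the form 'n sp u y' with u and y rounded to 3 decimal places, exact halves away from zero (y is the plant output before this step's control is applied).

(exact arithmetic carried between steps; '≈' marks a value shown rounded to 6 d.p. or computed from one; I and e_prev carry over from the previous line; the table rounds u and y to 3 d.p., halves away from zero)
n=0: y=0, sp=-1, e=sp−y=-1; I=-1, D=e−e_prev=-1; u=1·(-1)+1/2·(-1)+0·(-1)=-1.5; next y=7/10·0+3/4·(-1.5)=-1.125
n=1: y=-1.125, sp=-1, e=sp−y=0.125; I=-0.875, D=e−e_prev=1.125; u=1·0.125+1/2·(-0.875)+0·1.125=-0.3125; next y=7/10·(-1.125)+3/4·(-0.3125)=-1.021875
n=2: y=-1.021875, sp=-1, e=sp−y=0.021875; I=-0.853125, D=e−e_prev=-0.103125; u=1·0.021875+1/2·(-0.853125)+0·(-0.103125)≈-0.404688; next y=7/10·(-1.021875)+3/4·(-0.404688)≈-1.018828
n=3: y≈-1.018828, sp=-1, e=sp−y≈0.018828; I≈-0.834297, D=e−e_prev≈-0.003047; u=1·0.018828+1/2·(-0.834297)+0·(-0.003047)≈-0.398320; next y=7/10·(-1.018828)+3/4·(-0.398320)≈-1.011920
n=4: y≈-1.011920, sp=3, e=sp−y≈4.011920; I≈3.177623, D=e−e_prev≈3.993092; u=1·4.011920+1/2·3.177623+0·3.993092≈5.600731; next y=7/10·(-1.011920)+3/4·5.600731≈3.492205
n=5: y≈3.492205, sp=3, e=sp−y≈-0.492205; I≈2.685418, D=e−e_prev≈-4.504125; u=1·(-0.492205)+1/2·2.685418+0·(-4.504125)≈0.850505; next y=7/10·3.492205+3/4·0.850505≈3.082422
n=6: y≈3.082422, sp=3, e=sp−y≈-0.082422; I≈2.602997, D=e−e_prev≈0.409783; u=1·(-0.082422)+1/2·2.602997+0·0.409783≈1.219077; next y=7/10·3.082422+3/4·1.219077≈3.072003
n=7: y≈3.072003, sp=3, e=sp−y≈-0.072003; I≈2.530994, D=e−e_prev≈0.010419; u=1·(-0.072003)+1/2·2.530994+0·0.010419≈1.193494; next y=7/10·3.072003+3/4·1.193494≈3.045523
n=8: y≈3.045523, sp=3, e=sp−y≈-0.045523; I≈2.485471, D=e−e_prev≈0.026480; u=1·(-0.045523)+1/2·2.485471+0·0.026480≈1.197213; next y=7/10·3.045523+3/4·1.197213≈3.029776

0 -1 -1.500 0.000
1 -1 -0.313 -1.125
2 -1 -0.405 -1.022
3 -1 -0.398 -1.019
4 3 5.601 -1.012
5 3 0.851 3.492
6 3 1.219 3.082
7 3 1.193 3.072
8 3 1.197 3.046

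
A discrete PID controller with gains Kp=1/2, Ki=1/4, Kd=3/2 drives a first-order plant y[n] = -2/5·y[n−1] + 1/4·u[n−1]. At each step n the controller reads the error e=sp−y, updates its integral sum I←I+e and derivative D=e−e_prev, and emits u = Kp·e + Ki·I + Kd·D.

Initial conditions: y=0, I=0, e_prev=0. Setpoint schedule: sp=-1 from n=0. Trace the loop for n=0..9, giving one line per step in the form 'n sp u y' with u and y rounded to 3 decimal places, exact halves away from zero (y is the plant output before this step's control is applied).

0 -1 -2.250 0.000
1 -1 0.266 -0.563
2 -1 -2.609 0.291
3 -1 0.735 -0.769
4 -1 -3.748 0.491
5 -1 1.424 -1.134
6 -1 -5.351 0.809
7 -1 2.671 -1.662
8 -1 -7.607 1.332
9 -1 4.777 -2.435

(exact arithmetic carried between steps; '≈' marks a value shown rounded to 6 d.p. or computed from one; I and e_prev carry over from the previous line; the table rounds u and y to 3 d.p., halves away from zero)
n=0: y=0, sp=-1, e=sp−y=-1; I=-1, D=e−e_prev=-1; u=1/2·(-1)+1/4·(-1)+3/2·(-1)=-2.25; next y=-2/5·0+1/4·(-2.25)=-0.5625
n=1: y=-0.5625, sp=-1, e=sp−y=-0.4375; I=-1.4375, D=e−e_prev=0.5625; u=1/2·(-0.4375)+1/4·(-1.4375)+3/2·0.5625=0.265625; next y=-2/5·(-0.5625)+1/4·0.265625≈0.291406
n=2: y≈0.291406, sp=-1, e=sp−y≈-1.291406; I≈-2.728906, D=e−e_prev≈-0.853906; u=1/2·(-1.291406)+1/4·(-2.728906)+3/2·(-0.853906)≈-2.608789; next y=-2/5·0.291406+1/4·(-2.608789)≈-0.768760
n=3: y≈-0.768760, sp=-1, e=sp−y≈-0.231240; I≈-2.960146, D=e−e_prev≈1.060166; u=1/2·(-0.231240)+1/4·(-2.960146)+3/2·1.060166≈0.734592; next y=-2/5·(-0.768760)+1/4·0.734592≈0.491152
n=4: y≈0.491152, sp=-1, e=sp−y≈-1.491152; I≈-4.451298, D=e−e_prev≈-1.259912; u=1/2·(-1.491152)+1/4·(-4.451298)+3/2·(-1.259912)≈-3.748268; next y=-2/5·0.491152+1/4·(-3.748268)≈-1.133528
n=5: y≈-1.133528, sp=-1, e=sp−y≈0.133528; I≈-4.317771, D=e−e_prev≈1.624680; u=1/2·0.133528+1/4·(-4.317771)+3/2·1.624680≈1.424341; next y=-2/5·(-1.133528)+1/4·1.424341≈0.809496
n=6: y≈0.809496, sp=-1, e=sp−y≈-1.809496; I≈-6.127267, D=e−e_prev≈-1.943024; u=1/2·(-1.809496)+1/4·(-6.127267)+3/2·(-1.943024)≈-5.351101; next y=-2/5·0.809496+1/4·(-5.351101)≈-1.661574
n=7: y≈-1.661574, sp=-1, e=sp−y≈0.661574; I≈-5.465693, D=e−e_prev≈2.471070; u=1/2·0.661574+1/4·(-5.465693)+3/2·2.471070≈2.670969; next y=-2/5·(-1.661574)+1/4·2.670969≈1.332372
n=8: y≈1.332372, sp=-1, e=sp−y≈-2.332372; I≈-7.798065, D=e−e_prev≈-2.993946; u=1/2·(-2.332372)+1/4·(-7.798065)+3/2·(-2.993946)≈-7.606621; next y=-2/5·1.332372+1/4·(-7.606621)≈-2.434604
n=9: y≈-2.434604, sp=-1, e=sp−y≈1.434604; I≈-6.363461, D=e−e_prev≈3.766976; u=1/2·1.434604+1/4·(-6.363461)+3/2·3.766976≈4.776900; next y=-2/5·(-2.434604)+1/4·4.776900≈2.168067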